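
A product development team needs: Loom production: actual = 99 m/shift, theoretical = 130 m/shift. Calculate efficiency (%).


Formula: Efficiency% = (Actual output / Theoretical output) * 100
Efficiency% = (99 / 130) * 100
Efficiency% = 0.761538 * 100 = 76.1538% ≈ 76.2%

76.2%


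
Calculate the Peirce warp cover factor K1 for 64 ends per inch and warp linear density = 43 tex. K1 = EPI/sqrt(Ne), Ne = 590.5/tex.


Formula: K1 = EPI / sqrt(Ne), with Ne = 590.5 / tex_warp
Step 1: Ne = 590.5 / 43 = 13.733
Step 2: sqrt(Ne) = sqrt(13.733) = 3.7058
Step 3: K1 = 64 / 3.7058 = 17.3

17.3


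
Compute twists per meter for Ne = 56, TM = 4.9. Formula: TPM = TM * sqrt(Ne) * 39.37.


Formula: TPM = TM * sqrt(Ne) * 39.37
Step 1: sqrt(Ne) = sqrt(56) = 7.4833
Step 2: TM * sqrt(Ne) = 4.9 * 7.4833 = 36.6682
Step 3: TPM = 36.6682 * 39.37 = 1444 twists/m

1444 twists/m


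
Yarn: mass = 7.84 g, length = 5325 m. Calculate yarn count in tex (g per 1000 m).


Formula: Tex = (mass_g / length_m) * 1000
Substituting: Tex = (7.84 / 5325) * 1000
Intermediate: 7.84 / 5325 = 0.0014723 g/m
Tex = 0.0014723 * 1000 = 1.47 tex

1.47 tex


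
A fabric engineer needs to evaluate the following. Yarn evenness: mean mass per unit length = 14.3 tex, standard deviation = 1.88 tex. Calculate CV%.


Formula: CV% = (standard deviation / mean) * 100
Step 1: Ratio = 1.88 / 14.3 = 0.131469
Step 2: CV% = 0.131469 * 100 = 13.1469% ≈ 13.1%

13.1%


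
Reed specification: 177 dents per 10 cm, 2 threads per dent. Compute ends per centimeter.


Formula: EPC = (dents per 10 cm * ends per dent) / 10
Step 1: Total ends per 10 cm = 177 * 2 = 354
Step 2: EPC = 354 / 10 = 35.4 ends/cm

35.4 ends/cm


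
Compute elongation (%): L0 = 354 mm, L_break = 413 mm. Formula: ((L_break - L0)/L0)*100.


Formula: Elongation (%) = ((L_break - L0) / L0) * 100
Step 1: Extension = 413 - 354 = 59 mm
Step 2: Elongation = (59 / 354) * 100
Step 3: Elongation = 0.166667 * 100 = 16.6667% ≈ 16.7%

16.7%


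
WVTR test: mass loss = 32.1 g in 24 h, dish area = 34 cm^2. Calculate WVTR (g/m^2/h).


Formula: WVTR = mass_loss / (area * time)
Step 1: Convert area: 34 cm^2 = 0.0034 m^2
Step 2: WVTR = 32.1 g / (0.0034 m^2 * 24 h)
Step 3: WVTR = 32.1 / 0.0816 = 393.4 g/m^2/h

393.4 g/m^2/h


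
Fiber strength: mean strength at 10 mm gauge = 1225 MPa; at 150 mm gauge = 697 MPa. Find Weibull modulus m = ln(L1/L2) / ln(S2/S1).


Formula: m = ln(L1/L2) / ln(S2/S1)
Step 1: ln(L1/L2) = ln(10/150) = -2.70805
Step 2: S2/S1 = 697/1225 = 0.56898
Step 3: ln(S2/S1) = ln(0.56898) = -0.56391
Step 4: m = -2.70805 / -0.56391 = 4.80

4.80 (Weibull m)


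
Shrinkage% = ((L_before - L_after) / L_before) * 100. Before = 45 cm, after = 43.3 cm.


Formula: Shrinkage% = ((L_before - L_after) / L_before) * 100
Step 1: Shrinkage = 45 - 43.3 = 1.7 cm
Step 2: Shrinkage% = (1.7 / 45) * 100
Step 3: Shrinkage% = 0.037778 * 100 = 3.7778% ≈ 3.8%

3.8%


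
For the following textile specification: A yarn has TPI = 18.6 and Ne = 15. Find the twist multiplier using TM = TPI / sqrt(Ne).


Formula: TM = TPI / sqrt(Ne)
Step 1: sqrt(Ne) = sqrt(15) = 3.873
Step 2: TM = 18.6 / 3.873 = 4.80

4.80 TM


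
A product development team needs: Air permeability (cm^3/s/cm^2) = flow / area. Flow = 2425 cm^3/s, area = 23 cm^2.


Formula: Air Permeability = Airflow / Test Area
AP = 2425 cm^3/s / 23 cm^2
AP = 105.4 cm^3/s/cm^2

105.4 cm^3/s/cm^2


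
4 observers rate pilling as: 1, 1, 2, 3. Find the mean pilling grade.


Formula: Mean = sum / count
Sum = 1 + 1 + 2 + 3 = 7
Mean = 7 / 4 = 1.8

1.8


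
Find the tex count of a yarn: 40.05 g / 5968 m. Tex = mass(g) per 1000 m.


Formula: Tex = (mass_g / length_m) * 1000
Substituting: Tex = (40.05 / 5968) * 1000
Intermediate: 40.05 / 5968 = 0.00671079 g/m
Tex = 0.00671079 * 1000 = 6.71 tex

6.71 tex


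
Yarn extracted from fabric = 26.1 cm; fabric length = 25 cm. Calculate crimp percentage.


Formula: Crimp% = ((L_yarn - L_fabric) / L_fabric) * 100
Step 1: Extension = 26.1 - 25 = 1.1 cm
Step 2: Crimp% = (1.1 / 25) * 100
Step 3: Crimp% = 0.044 * 100 = 4.4%

4.4%


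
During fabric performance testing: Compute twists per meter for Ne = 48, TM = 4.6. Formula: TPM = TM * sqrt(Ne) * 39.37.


Formula: TPM = TM * sqrt(Ne) * 39.37
Step 1: sqrt(Ne) = sqrt(48) = 6.9282
Step 2: TM * sqrt(Ne) = 4.6 * 6.9282 = 31.8697
Step 3: TPM = 31.8697 * 39.37 = 1255 twists/m

1255 twists/m


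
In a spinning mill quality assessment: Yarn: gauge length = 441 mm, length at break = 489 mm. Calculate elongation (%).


Formula: Elongation (%) = ((L_break - L0) / L0) * 100
Step 1: Extension = 489 - 441 = 48 mm
Step 2: Elongation = (48 / 441) * 100
Step 3: Elongation = 0.108844 * 100 = 10.8844% ≈ 10.9%

10.9%


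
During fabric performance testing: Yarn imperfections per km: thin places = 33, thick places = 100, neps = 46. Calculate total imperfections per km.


Formula: Total = thin places + thick places + neps
Total = 33 + 100 + 46
Total = 179 imperfections/km

179 imperfections/km


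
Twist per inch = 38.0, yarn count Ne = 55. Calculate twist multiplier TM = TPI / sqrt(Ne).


Formula: TM = TPI / sqrt(Ne)
Step 1: sqrt(Ne) = sqrt(55) = 7.4162
Step 2: TM = 38.0 / 7.4162 = 5.12

5.12 TM


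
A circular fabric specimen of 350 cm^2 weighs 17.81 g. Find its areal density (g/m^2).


Formula: GSM = mass_g / area_m2
Step 1: Convert area: 350 cm^2 = 350 / 10000 = 0.035 m^2
Step 2: GSM = 17.81 g / 0.035 m^2 = 508.9 g/m^2

508.9 g/m^2


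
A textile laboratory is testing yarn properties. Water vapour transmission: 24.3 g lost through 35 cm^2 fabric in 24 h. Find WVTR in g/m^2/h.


Formula: WVTR = mass_loss / (area * time)
Step 1: Convert area: 35 cm^2 = 0.0035 m^2
Step 2: WVTR = 24.3 g / (0.0035 m^2 * 24 h)
Step 3: WVTR = 24.3 / 0.084 = 289.3 g/m^2/h

289.3 g/m^2/h


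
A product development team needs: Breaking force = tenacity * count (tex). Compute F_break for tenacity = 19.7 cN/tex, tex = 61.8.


Formula: Breaking force = Tenacity * Linear density
F = 19.7 cN/tex * 61.8 tex
F = 1217.46 cN

1217.46 cN


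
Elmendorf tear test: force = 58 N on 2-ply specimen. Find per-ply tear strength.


Formula: Per-ply strength = Total force / Number of plies
Per-ply = 58 N / 2
Per-ply = 29 N

29 N


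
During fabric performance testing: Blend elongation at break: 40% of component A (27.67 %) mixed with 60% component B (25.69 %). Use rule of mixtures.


Formula: Blend property = (fraction_A * property_A) + (fraction_B * property_B)
Step 1: Contribution A = 40/100 * 27.67 % = 11.068 %
Step 2: Contribution B = 60/100 * 25.69 % = 15.414 %
Step 3: Blend elongation at break = 11.068 + 15.414 = 26.482 %

26.482 %


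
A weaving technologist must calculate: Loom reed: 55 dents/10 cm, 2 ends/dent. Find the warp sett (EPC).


Formula: EPC = (dents per 10 cm * ends per dent) / 10
Step 1: Total ends per 10 cm = 55 * 2 = 110
Step 2: EPC = 110 / 10 = 11.0 ends/cm

11.0 ends/cm


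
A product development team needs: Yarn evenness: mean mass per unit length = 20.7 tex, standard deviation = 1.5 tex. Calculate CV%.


Formula: CV% = (standard deviation / mean) * 100
Step 1: Ratio = 1.5 / 20.7 = 0.072464
Step 2: CV% = 0.072464 * 100 = 7.2464% ≈ 7.2%

7.2%


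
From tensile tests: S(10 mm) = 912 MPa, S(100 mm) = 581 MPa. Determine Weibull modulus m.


Formula: m = ln(L1/L2) / ln(S2/S1)
Step 1: ln(L1/L2) = ln(10/100) = -2.30259
Step 2: S2/S1 = 581/912 = 0.63706
Step 3: ln(S2/S1) = ln(0.63706) = -0.45089
Step 4: m = -2.30259 / -0.45089 = 5.11

5.11 (Weibull m)


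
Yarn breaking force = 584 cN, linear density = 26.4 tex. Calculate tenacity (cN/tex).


Formula: Tenacity = Breaking force / Linear density
Tenacity = 584 cN / 26.4 tex
Tenacity = 22.12 cN/tex

22.12 cN/tex


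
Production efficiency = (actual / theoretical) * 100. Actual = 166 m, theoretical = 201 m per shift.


Formula: Efficiency% = (Actual output / Theoretical output) * 100
Efficiency% = (166 / 201) * 100
Efficiency% = 0.825871 * 100 = 82.5871% ≈ 82.6%

82.6%


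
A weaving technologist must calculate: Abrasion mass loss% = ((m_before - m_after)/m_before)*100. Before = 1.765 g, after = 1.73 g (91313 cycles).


Formula: Mass loss% = ((m_before - m_after) / m_before) * 100
Step 1: Mass loss = 1.765 - 1.73 = 0.035 g
Step 2: Ratio = 0.035 / 1.765 = 0.01983
Step 3: Mass loss% = 0.01983 * 100 = 1.983% ≈ 1.98%

1.98%


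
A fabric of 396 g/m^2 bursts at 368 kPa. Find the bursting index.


Formula: Bursting Index = Bursting Strength / Fabric GSM
BI = 368 kPa / 396 g/m^2
BI = 0.929 kPa/(g/m^2)

0.929 kPa/(g/m^2)


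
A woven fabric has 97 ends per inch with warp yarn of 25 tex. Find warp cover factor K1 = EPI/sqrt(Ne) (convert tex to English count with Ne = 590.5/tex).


Formula: K1 = EPI / sqrt(Ne), with Ne = 590.5 / tex_warp
Step 1: Ne = 590.5 / 25 = 23.62
Step 2: sqrt(Ne) = sqrt(23.62) = 4.86
Step 3: K1 = 97 / 4.86 = 20.0

20.0


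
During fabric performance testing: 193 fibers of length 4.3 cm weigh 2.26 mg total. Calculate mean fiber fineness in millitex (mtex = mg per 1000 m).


Formula: fineness (mtex) = mass (mg) / total length (km) = (mass_mg / total_length_m) * 1000
Step 1: Convert fiber length: 4.3 cm = 0.043 m
Step 2: Total fiber length = 193 * 0.043 = 8.299 m
Step 3: Linear density = 2.26 mg / 8.299 m = 0.2723 mg/m
Step 4: fineness = 0.2723 * 1000 = 272.3 mtex

272.3 mtex


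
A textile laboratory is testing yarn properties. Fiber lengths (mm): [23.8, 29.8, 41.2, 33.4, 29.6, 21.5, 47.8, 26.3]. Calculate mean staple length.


Formula: Mean = sum of lengths / count
Sum = 23.8 + 29.8 + 41.2 + 33.4 + 29.6 + 21.5 + 47.8 + 26.3
Sum = 253.4 mm
Mean = 253.4 / 8 = 31.68 mm

31.68 mm


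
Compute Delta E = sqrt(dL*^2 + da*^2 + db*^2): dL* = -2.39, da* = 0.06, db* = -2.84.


Formula: Delta E = sqrt(dL*^2 + da*^2 + db*^2)
Step 1: dL*^2 = (-2.39)^2 = 5.7121
Step 2: da*^2 = 0.06^2 = 0.0036
Step 3: db*^2 = (-2.84)^2 = 8.0656
Step 4: Sum = 5.7121 + 0.0036 + 8.0656 = 13.7813
Step 5: Delta E = sqrt(13.7813) = 3.71

3.71 Delta E


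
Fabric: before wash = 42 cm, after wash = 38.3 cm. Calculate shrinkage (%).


Formula: Shrinkage% = ((L_before - L_after) / L_before) * 100
Step 1: Shrinkage = 42 - 38.3 = 3.7 cm
Step 2: Shrinkage% = (3.7 / 42) * 100
Step 3: Shrinkage% = 0.088095 * 100 = 8.8095% ≈ 8.8%

8.8%


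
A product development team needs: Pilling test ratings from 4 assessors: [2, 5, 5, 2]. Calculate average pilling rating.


Formula: Mean = sum / count
Sum = 2 + 5 + 5 + 2 = 14
Mean = 14 / 4 = 3.5

3.5


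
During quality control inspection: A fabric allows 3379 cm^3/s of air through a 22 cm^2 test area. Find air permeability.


Formula: Air Permeability = Airflow / Test Area
AP = 3379 cm^3/s / 22 cm^2
AP = 153.6 cm^3/s/cm^2

153.6 cm^3/s/cm^2


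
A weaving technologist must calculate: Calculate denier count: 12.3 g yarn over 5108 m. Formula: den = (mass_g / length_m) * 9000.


Formula: den = (mass_g / length_m) * 9000
Substituting: den = (12.3 / 5108) * 9000
Intermediate: 12.3 / 5108 = 0.00240799 g/m
den = 0.00240799 * 9000 = 21.7 denier

21.7 denier


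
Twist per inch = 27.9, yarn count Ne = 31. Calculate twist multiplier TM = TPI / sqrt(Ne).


Formula: TM = TPI / sqrt(Ne)
Step 1: sqrt(Ne) = sqrt(31) = 5.5678
Step 2: TM = 27.9 / 5.5678 = 5.01

5.01 TM


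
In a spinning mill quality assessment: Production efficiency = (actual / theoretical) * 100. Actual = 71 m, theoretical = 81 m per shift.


Formula: Efficiency% = (Actual output / Theoretical output) * 100
Efficiency% = (71 / 81) * 100
Efficiency% = 0.876543 * 100 = 87.6543% ≈ 87.7%

87.7%


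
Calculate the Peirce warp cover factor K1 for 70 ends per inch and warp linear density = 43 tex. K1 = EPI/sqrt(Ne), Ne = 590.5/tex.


Formula: K1 = EPI / sqrt(Ne), with Ne = 590.5 / tex_warp
Step 1: Ne = 590.5 / 43 = 13.733
Step 2: sqrt(Ne) = sqrt(13.733) = 3.7058
Step 3: K1 = 70 / 3.7058 = 18.9

18.9


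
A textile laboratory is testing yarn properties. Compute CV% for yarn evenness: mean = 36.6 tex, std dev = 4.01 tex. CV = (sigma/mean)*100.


Formula: CV% = (standard deviation / mean) * 100
Step 1: Ratio = 4.01 / 36.6 = 0.109563
Step 2: CV% = 0.109563 * 100 = 10.9563% ≈ 11.0%

11.0%


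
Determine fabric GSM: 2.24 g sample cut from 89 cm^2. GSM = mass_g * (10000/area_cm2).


Formula: GSM = mass_g / area_m2
Step 1: Convert area: 89 cm^2 = 89 / 10000 = 0.0089 m^2
Step 2: GSM = 2.24 g / 0.0089 m^2 = 251.7 g/m^2

251.7 g/m^2


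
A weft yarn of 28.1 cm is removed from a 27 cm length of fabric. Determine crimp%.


Formula: Crimp% = ((L_yarn - L_fabric) / L_fabric) * 100
Step 1: Extension = 28.1 - 27 = 1.1 cm
Step 2: Crimp% = (1.1 / 27) * 100
Step 3: Crimp% = 0.040741 * 100 = 4.0741% ≈ 4.1%

4.1%


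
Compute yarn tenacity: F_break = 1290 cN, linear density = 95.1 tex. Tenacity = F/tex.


Formula: Tenacity = Breaking force / Linear density
Tenacity = 1290 cN / 95.1 tex
Tenacity = 13.56 cN/tex

13.56 cN/tex


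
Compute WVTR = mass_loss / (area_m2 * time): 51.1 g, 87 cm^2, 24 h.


Formula: WVTR = mass_loss / (area * time)
Step 1: Convert area: 87 cm^2 = 0.0087 m^2
Step 2: WVTR = 51.1 g / (0.0087 m^2 * 24 h)
Step 3: WVTR = 51.1 / 0.2088 = 244.7 g/m^2/h

244.7 g/m^2/h


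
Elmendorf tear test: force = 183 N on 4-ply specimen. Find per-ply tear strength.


Formula: Per-ply strength = Total force / Number of plies
Per-ply = 183 N / 4
Per-ply = 45.75 N

45.75 N


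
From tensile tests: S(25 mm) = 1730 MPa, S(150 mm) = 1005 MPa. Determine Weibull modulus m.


Formula: m = ln(L1/L2) / ln(S2/S1)
Step 1: ln(L1/L2) = ln(25/150) = -1.79176
Step 2: S2/S1 = 1005/1730 = 0.58092
Step 3: ln(S2/S1) = ln(0.58092) = -0.54314
Step 4: m = -1.79176 / -0.54314 = 3.30

3.30 (Weibull m)


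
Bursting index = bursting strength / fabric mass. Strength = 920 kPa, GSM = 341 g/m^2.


Formula: Bursting Index = Bursting Strength / Fabric GSM
BI = 920 kPa / 341 g/m^2
BI = 2.698 kPa/(g/m^2)

2.698 kPa/(g/m^2)


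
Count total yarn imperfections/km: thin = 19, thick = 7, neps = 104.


Formula: Total = thin places + thick places + neps
Total = 19 + 7 + 104
Total = 130 imperfections/km

130 imperfections/km


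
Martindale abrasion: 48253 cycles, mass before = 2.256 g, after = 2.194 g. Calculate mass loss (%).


Formula: Mass loss% = ((m_before - m_after) / m_before) * 100
Step 1: Mass loss = 2.256 - 2.194 = 0.062 g
Step 2: Ratio = 0.062 / 2.256 = 0.0274823
Step 3: Mass loss% = 0.0274823 * 100 = 2.74823% ≈ 2.75%

2.75%


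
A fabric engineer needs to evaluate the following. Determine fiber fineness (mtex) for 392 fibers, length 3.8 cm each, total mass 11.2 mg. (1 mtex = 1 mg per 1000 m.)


Formula: fineness (mtex) = mass (mg) / total length (km) = (mass_mg / total_length_m) * 1000
Step 1: Convert fiber length: 3.8 cm = 0.038 m
Step 2: Total fiber length = 392 * 0.038 = 14.896 m
Step 3: Linear density = 11.2 mg / 14.896 m = 0.7519 mg/m
Step 4: fineness = 0.7519 * 1000 = 751.9 mtex

751.9 mtex


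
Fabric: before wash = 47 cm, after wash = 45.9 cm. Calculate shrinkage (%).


Formula: Shrinkage% = ((L_before - L_after) / L_before) * 100
Step 1: Shrinkage = 47 - 45.9 = 1.1 cm
Step 2: Shrinkage% = (1.1 / 47) * 100
Step 3: Shrinkage% = 0.023404 * 100 = 2.3404% ≈ 2.3%

2.3%


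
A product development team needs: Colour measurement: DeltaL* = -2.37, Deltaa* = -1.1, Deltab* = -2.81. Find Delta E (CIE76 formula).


Formula: Delta E = sqrt(dL*^2 + da*^2 + db*^2)
Step 1: dL*^2 = (-2.37)^2 = 5.6169
Step 2: da*^2 = (-1.1)^2 = 1.21
Step 3: db*^2 = (-2.81)^2 = 7.8961
Step 4: Sum = 5.6169 + 1.21 + 7.8961 = 14.723
Step 5: Delta E = sqrt(14.723) = 3.84

3.84 Delta E


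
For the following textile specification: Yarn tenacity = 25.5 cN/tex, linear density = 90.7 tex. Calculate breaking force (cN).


Formula: Breaking force = Tenacity * Linear density
F = 25.5 cN/tex * 90.7 tex
F = 2312.85 cN

2312.85 cN


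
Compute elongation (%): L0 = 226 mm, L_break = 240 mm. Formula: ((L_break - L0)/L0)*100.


Formula: Elongation (%) = ((L_break - L0) / L0) * 100
Step 1: Extension = 240 - 226 = 14 mm
Step 2: Elongation = (14 / 226) * 100
Step 3: Elongation = 0.061947 * 100 = 6.1947% ≈ 6.2%

6.2%


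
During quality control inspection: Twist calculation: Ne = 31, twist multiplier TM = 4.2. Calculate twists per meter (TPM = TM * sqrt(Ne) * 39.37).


Formula: TPM = TM * sqrt(Ne) * 39.37
Step 1: sqrt(Ne) = sqrt(31) = 5.5678
Step 2: TM * sqrt(Ne) = 4.2 * 5.5678 = 23.3848
Step 3: TPM = 23.3848 * 39.37 = 921 twists/m

921 twists/m


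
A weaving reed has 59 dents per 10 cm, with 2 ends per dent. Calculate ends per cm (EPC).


Formula: EPC = (dents per 10 cm * ends per dent) / 10
Step 1: Total ends per 10 cm = 59 * 2 = 118
Step 2: EPC = 118 / 10 = 11.8 ends/cm

11.8 ends/cm


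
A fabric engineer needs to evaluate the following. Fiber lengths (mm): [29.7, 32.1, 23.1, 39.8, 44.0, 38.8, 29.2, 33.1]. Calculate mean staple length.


Formula: Mean = sum of lengths / count
Sum = 29.7 + 32.1 + 23.1 + 39.8 + 44.0 + 38.8 + 29.2 + 33.1
Sum = 269.8 mm
Mean = 269.8 / 8 = 33.73 mm

33.73 mm


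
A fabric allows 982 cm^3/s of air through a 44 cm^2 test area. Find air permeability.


Formula: Air Permeability = Airflow / Test Area
AP = 982 cm^3/s / 44 cm^2
AP = 22.3 cm^3/s/cm^2

22.3 cm^3/s/cm^2


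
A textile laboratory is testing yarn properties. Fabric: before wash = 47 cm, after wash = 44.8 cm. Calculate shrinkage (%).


Formula: Shrinkage% = ((L_before - L_after) / L_before) * 100
Step 1: Shrinkage = 47 - 44.8 = 2.2 cm
Step 2: Shrinkage% = (2.2 / 47) * 100
Step 3: Shrinkage% = 0.046809 * 100 = 4.6809% ≈ 4.7%

4.7%


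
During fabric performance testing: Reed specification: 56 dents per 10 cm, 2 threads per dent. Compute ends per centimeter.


Formula: EPC = (dents per 10 cm * ends per dent) / 10
Step 1: Total ends per 10 cm = 56 * 2 = 112
Step 2: EPC = 112 / 10 = 11.2 ends/cm

11.2 ends/cm


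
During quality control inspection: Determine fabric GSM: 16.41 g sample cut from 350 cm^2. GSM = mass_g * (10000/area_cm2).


Formula: GSM = mass_g / area_m2
Step 1: Convert area: 350 cm^2 = 350 / 10000 = 0.035 m^2
Step 2: GSM = 16.41 g / 0.035 m^2 = 468.9 g/m^2

468.9 g/m^2


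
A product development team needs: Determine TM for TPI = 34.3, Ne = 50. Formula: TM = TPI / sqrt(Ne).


Formula: TM = TPI / sqrt(Ne)
Step 1: sqrt(Ne) = sqrt(50) = 7.0711
Step 2: TM = 34.3 / 7.0711 = 4.85

4.85 TM


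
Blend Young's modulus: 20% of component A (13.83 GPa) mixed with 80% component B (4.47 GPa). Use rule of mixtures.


Formula: Blend property = (fraction_A * property_A) + (fraction_B * property_B)
Step 1: Contribution A = 20/100 * 13.83 GPa = 2.766 GPa
Step 2: Contribution B = 80/100 * 4.47 GPa = 3.576 GPa
Step 3: Blend Young's modulus = 2.766 + 3.576 = 6.342 GPa

6.342 GPa


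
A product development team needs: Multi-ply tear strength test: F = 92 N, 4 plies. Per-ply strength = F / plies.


Formula: Per-ply strength = Total force / Number of plies
Per-ply = 92 N / 4
Per-ply = 23 N

23 N


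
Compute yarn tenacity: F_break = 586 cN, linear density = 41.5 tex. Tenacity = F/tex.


Formula: Tenacity = Breaking force / Linear density
Tenacity = 586 cN / 41.5 tex
Tenacity = 14.12 cN/tex

14.12 cN/tex


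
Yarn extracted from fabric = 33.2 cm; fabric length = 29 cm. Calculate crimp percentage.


Formula: Crimp% = ((L_yarn - L_fabric) / L_fabric) * 100
Step 1: Extension = 33.2 - 29 = 4.2 cm
Step 2: Crimp% = (4.2 / 29) * 100
Step 3: Crimp% = 0.144828 * 100 = 14.4828% ≈ 14.5%

14.5%


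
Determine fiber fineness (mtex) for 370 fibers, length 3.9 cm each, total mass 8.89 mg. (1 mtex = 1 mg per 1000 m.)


Formula: fineness (mtex) = mass (mg) / total length (km) = (mass_mg / total_length_m) * 1000
Step 1: Convert fiber length: 3.9 cm = 0.039 m
Step 2: Total fiber length = 370 * 0.039 = 14.43 m
Step 3: Linear density = 8.89 mg / 14.43 m = 0.6161 mg/m
Step 4: fineness = 0.6161 * 1000 = 616.1 mtex

616.1 mtex


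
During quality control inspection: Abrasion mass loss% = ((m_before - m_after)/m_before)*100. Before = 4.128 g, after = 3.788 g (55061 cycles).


Formula: Mass loss% = ((m_before - m_after) / m_before) * 100
Step 1: Mass loss = 4.128 - 3.788 = 0.34 g
Step 2: Ratio = 0.34 / 4.128 = 0.0823643
Step 3: Mass loss% = 0.0823643 * 100 = 8.23643% ≈ 8.24%

8.24%


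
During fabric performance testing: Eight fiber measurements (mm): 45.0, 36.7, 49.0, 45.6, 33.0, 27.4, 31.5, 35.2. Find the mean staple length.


Formula: Mean = sum of lengths / count
Sum = 45.0 + 36.7 + 49.0 + 45.6 + 33.0 + 27.4 + 31.5 + 35.2
Sum = 303.4 mm
Mean = 303.4 / 8 = 37.93 mm

37.93 mm


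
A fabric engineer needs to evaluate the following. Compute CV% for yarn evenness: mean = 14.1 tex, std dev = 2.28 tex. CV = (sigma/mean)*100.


Formula: CV% = (standard deviation / mean) * 100
Step 1: Ratio = 2.28 / 14.1 = 0.161702
Step 2: CV% = 0.161702 * 100 = 16.1702% ≈ 16.2%

16.2%


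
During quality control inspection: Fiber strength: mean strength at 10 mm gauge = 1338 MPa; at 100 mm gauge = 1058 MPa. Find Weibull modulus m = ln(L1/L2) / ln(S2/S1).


Formula: m = ln(L1/L2) / ln(S2/S1)
Step 1: ln(L1/L2) = ln(10/100) = -2.30259
Step 2: S2/S1 = 1058/1338 = 0.79073
Step 3: ln(S2/S1) = ln(0.79073) = -0.23480
Step 4: m = -2.30259 / -0.23480 = 9.81

9.81 (Weibull m)


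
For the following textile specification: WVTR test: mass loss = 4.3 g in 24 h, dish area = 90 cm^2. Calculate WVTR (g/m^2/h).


Formula: WVTR = mass_loss / (area * time)
Step 1: Convert area: 90 cm^2 = 0.009 m^2
Step 2: WVTR = 4.3 g / (0.009 m^2 * 24 h)
Step 3: WVTR = 4.3 / 0.216 = 19.9 g/m^2/h

19.9 g/m^2/h


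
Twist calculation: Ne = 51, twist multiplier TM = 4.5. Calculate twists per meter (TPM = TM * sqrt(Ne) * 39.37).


Formula: TPM = TM * sqrt(Ne) * 39.37
Step 1: sqrt(Ne) = sqrt(51) = 7.1414
Step 2: TM * sqrt(Ne) = 4.5 * 7.1414 = 32.1363
Step 3: TPM = 32.1363 * 39.37 = 1265 twists/m

1265 twists/m


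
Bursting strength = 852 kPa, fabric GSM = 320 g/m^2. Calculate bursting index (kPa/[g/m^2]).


Formula: Bursting Index = Bursting Strength / Fabric GSM
BI = 852 kPa / 320 g/m^2
BI = 2.663 kPa/(g/m^2)

2.663 kPa/(g/m^2)


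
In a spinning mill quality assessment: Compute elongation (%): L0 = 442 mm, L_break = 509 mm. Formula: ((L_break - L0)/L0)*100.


Formula: Elongation (%) = ((L_break - L0) / L0) * 100
Step 1: Extension = 509 - 442 = 67 mm
Step 2: Elongation = (67 / 442) * 100
Step 3: Elongation = 0.151584 * 100 = 15.1584% ≈ 15.2%

15.2%


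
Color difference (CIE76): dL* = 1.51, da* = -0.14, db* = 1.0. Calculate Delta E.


Formula: Delta E = sqrt(dL*^2 + da*^2 + db*^2)
Step 1: dL*^2 = 1.51^2 = 2.2801
Step 2: da*^2 = (-0.14)^2 = 0.0196
Step 3: db*^2 = 1.0^2 = 1.0
Step 4: Sum = 2.2801 + 0.0196 + 1.0 = 3.2997
Step 5: Delta E = sqrt(3.2997) = 1.82

1.82 Delta E


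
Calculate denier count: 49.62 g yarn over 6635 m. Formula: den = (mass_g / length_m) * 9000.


Formula: den = (mass_g / length_m) * 9000
Substituting: den = (49.62 / 6635) * 9000
Intermediate: 49.62 / 6635 = 0.00747852 g/m
den = 0.00747852 * 9000 = 67.3 denier

67.3 denier


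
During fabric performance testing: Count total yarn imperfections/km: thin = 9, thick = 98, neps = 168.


Formula: Total = thin places + thick places + neps
Total = 9 + 98 + 168
Total = 275 imperfections/km

275 imperfections/km


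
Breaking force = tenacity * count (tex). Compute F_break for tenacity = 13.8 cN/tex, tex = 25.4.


Formula: Breaking force = Tenacity * Linear density
F = 13.8 cN/tex * 25.4 tex
F = 350.52 cN

350.52 cN


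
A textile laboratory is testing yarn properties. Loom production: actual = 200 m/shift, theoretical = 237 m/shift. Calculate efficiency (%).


Formula: Efficiency% = (Actual output / Theoretical output) * 100
Efficiency% = (200 / 237) * 100
Efficiency% = 0.843882 * 100 = 84.3882% ≈ 84.4%

84.4%


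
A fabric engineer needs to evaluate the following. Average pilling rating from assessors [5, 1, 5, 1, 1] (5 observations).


Formula: Mean = sum / count
Sum = 5 + 1 + 5 + 1 + 1 = 13
Mean = 13 / 5 = 2.6

2.6


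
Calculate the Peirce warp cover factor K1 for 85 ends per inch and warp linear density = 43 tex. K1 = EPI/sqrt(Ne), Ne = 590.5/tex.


Formula: K1 = EPI / sqrt(Ne), with Ne = 590.5 / tex_warp
Step 1: Ne = 590.5 / 43 = 13.733
Step 2: sqrt(Ne) = sqrt(13.733) = 3.7058
Step 3: K1 = 85 / 3.7058 = 22.9

22.9


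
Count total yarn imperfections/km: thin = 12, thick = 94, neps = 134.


Formula: Total = thin places + thick places + neps
Total = 12 + 94 + 134
Total = 240 imperfections/km

240 imperfections/km


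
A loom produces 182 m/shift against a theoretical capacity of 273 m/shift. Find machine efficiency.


Formula: Efficiency% = (Actual output / Theoretical output) * 100
Efficiency% = (182 / 273) * 100
Efficiency% = 0.666667 * 100 = 66.6667% ≈ 66.7%

66.7%


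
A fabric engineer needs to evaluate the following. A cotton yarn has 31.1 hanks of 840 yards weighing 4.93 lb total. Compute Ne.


Formula: Ne = hanks / mass_lb
Substituting: Ne = 31.1 / 4.93
Ne = 6.3

6.3 Ne


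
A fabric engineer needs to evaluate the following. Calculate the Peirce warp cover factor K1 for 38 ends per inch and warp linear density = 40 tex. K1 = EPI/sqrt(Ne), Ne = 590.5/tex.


Formula: K1 = EPI / sqrt(Ne), with Ne = 590.5 / tex_warp
Step 1: Ne = 590.5 / 40 = 14.763
Step 2: sqrt(Ne) = sqrt(14.763) = 3.8423
Step 3: K1 = 38 / 3.8423 = 9.9

9.9


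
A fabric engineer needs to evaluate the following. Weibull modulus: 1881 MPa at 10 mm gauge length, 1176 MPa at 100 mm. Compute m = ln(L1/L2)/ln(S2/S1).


Formula: m = ln(L1/L2) / ln(S2/S1)
Step 1: ln(L1/L2) = ln(10/100) = -2.30259
Step 2: S2/S1 = 1176/1881 = 0.6252
Step 3: ln(S2/S1) = ln(0.6252) = -0.46968
Step 4: m = -2.30259 / -0.46968 = 4.90

4.90 (Weibull m)


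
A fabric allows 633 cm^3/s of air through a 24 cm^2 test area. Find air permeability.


Formula: Air Permeability = Airflow / Test Area
AP = 633 cm^3/s / 24 cm^2
AP = 26.4 cm^3/s/cm^2

26.4 cm^3/s/cm^2


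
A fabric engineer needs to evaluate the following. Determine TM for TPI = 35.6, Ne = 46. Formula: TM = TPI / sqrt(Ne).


Formula: TM = TPI / sqrt(Ne)
Step 1: sqrt(Ne) = sqrt(46) = 6.7823
Step 2: TM = 35.6 / 6.7823 = 5.25

5.25 TM


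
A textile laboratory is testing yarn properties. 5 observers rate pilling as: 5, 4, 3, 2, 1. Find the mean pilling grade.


Formula: Mean = sum / count
Sum = 5 + 4 + 3 + 2 + 1 = 15
Mean = 15 / 5 = 3.0

3.0


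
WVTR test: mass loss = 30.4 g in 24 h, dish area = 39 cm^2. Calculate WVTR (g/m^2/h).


Formula: WVTR = mass_loss / (area * time)
Step 1: Convert area: 39 cm^2 = 0.0039 m^2
Step 2: WVTR = 30.4 g / (0.0039 m^2 * 24 h)
Step 3: WVTR = 30.4 / 0.0936 = 324.8 g/m^2/h

324.8 g/m^2/h


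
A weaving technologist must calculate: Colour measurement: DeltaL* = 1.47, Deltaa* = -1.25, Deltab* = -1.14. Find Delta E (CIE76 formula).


Formula: Delta E = sqrt(dL*^2 + da*^2 + db*^2)
Step 1: dL*^2 = 1.47^2 = 2.1609
Step 2: da*^2 = (-1.25)^2 = 1.5625
Step 3: db*^2 = (-1.14)^2 = 1.2996
Step 4: Sum = 2.1609 + 1.5625 + 1.2996 = 5.023
Step 5: Delta E = sqrt(5.023) = 2.24

2.24 Delta E


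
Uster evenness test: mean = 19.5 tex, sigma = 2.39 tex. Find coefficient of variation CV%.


Formula: CV% = (standard deviation / mean) * 100
Step 1: Ratio = 2.39 / 19.5 = 0.122564
Step 2: CV% = 0.122564 * 100 = 12.2564% ≈ 12.3%

12.3%


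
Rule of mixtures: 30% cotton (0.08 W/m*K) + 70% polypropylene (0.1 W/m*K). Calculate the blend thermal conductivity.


Formula: Blend property = (fraction_A * property_A) + (fraction_B * property_B)
Step 1: Contribution A = 30/100 * 0.08 W/m*K = 0.024 W/m*K
Step 2: Contribution B = 70/100 * 0.1 W/m*K = 0.07 W/m*K
Step 3: Blend thermal conductivity = 0.024 + 0.07 = 0.094 W/m*K

0.094 W/m*K


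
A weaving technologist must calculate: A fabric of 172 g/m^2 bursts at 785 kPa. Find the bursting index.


Formula: Bursting Index = Bursting Strength / Fabric GSM
BI = 785 kPa / 172 g/m^2
BI = 4.564 kPa/(g/m^2)

4.564 kPa/(g/m^2)


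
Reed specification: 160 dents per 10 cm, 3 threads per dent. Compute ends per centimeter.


Formula: EPC = (dents per 10 cm * ends per dent) / 10
Step 1: Total ends per 10 cm = 160 * 3 = 480
Step 2: EPC = 480 / 10 = 48.0 ends/cm

48.0 ends/cm


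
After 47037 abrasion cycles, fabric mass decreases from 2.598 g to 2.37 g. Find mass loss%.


Formula: Mass loss% = ((m_before - m_after) / m_before) * 100
Step 1: Mass loss = 2.598 - 2.37 = 0.228 g
Step 2: Ratio = 0.228 / 2.598 = 0.0877598
Step 3: Mass loss% = 0.0877598 * 100 = 8.77598% ≈ 8.78%

8.78%


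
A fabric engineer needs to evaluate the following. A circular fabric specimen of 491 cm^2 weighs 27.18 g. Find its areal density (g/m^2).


Formula: GSM = mass_g / area_m2
Step 1: Convert area: 491 cm^2 = 491 / 10000 = 0.0491 m^2
Step 2: GSM = 27.18 g / 0.0491 m^2 = 553.6 g/m^2

553.6 g/m^2


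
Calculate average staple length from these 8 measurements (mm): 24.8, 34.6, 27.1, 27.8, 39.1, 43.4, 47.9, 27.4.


Formula: Mean = sum of lengths / count
Sum = 24.8 + 34.6 + 27.1 + 27.8 + 39.1 + 43.4 + 47.9 + 27.4
Sum = 272.1 mm
Mean = 272.1 / 8 = 34.01 mm

34.01 mm


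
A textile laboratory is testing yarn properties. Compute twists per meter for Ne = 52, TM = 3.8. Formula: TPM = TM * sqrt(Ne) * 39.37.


Formula: TPM = TM * sqrt(Ne) * 39.37
Step 1: sqrt(Ne) = sqrt(52) = 7.2111
Step 2: TM * sqrt(Ne) = 3.8 * 7.2111 = 27.4022
Step 3: TPM = 27.4022 * 39.37 = 1079 twists/m

1079 twists/m


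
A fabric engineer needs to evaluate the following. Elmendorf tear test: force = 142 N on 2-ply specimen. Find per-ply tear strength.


Formula: Per-ply strength = Total force / Number of plies
Per-ply = 142 N / 2
Per-ply = 71 N

71 N


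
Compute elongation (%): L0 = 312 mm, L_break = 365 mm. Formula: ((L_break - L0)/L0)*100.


Formula: Elongation (%) = ((L_break - L0) / L0) * 100
Step 1: Extension = 365 - 312 = 53 mm
Step 2: Elongation = (53 / 312) * 100
Step 3: Elongation = 0.169872 * 100 = 16.9872% ≈ 17.0%

17.0%


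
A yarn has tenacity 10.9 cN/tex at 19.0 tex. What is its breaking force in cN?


Formula: Breaking force = Tenacity * Linear density
F = 10.9 cN/tex * 19.0 tex
F = 207.10 cN

207.10 cN


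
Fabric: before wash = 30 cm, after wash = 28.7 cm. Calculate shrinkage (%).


Formula: Shrinkage% = ((L_before - L_after) / L_before) * 100
Step 1: Shrinkage = 30 - 28.7 = 1.3 cm
Step 2: Shrinkage% = (1.3 / 30) * 100
Step 3: Shrinkage% = 0.043333 * 100 = 4.3333% ≈ 4.3%

4.3%


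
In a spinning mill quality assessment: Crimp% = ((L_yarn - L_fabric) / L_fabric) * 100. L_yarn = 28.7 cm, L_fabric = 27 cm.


Formula: Crimp% = ((L_yarn - L_fabric) / L_fabric) * 100
Step 1: Extension = 28.7 - 27 = 1.7 cm
Step 2: Crimp% = (1.7 / 27) * 100
Step 3: Crimp% = 0.062963 * 100 = 6.2963% ≈ 6.3%

6.3%


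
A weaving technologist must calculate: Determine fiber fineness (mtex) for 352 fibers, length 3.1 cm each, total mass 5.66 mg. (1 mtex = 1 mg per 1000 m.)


Formula: fineness (mtex) = mass (mg) / total length (km) = (mass_mg / total_length_m) * 1000
Step 1: Convert fiber length: 3.1 cm = 0.031 m
Step 2: Total fiber length = 352 * 0.031 = 10.912 m
Step 3: Linear density = 5.66 mg / 10.912 m = 0.5187 mg/m
Step 4: fineness = 0.5187 * 1000 = 518.7 mtex

518.7 mtex


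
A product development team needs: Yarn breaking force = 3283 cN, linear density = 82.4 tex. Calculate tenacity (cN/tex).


Formula: Tenacity = Breaking force / Linear density
Tenacity = 3283 cN / 82.4 tex
Tenacity = 39.84 cN/tex

39.84 cN/tex


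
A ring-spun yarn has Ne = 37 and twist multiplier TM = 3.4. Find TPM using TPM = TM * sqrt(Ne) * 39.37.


Formula: TPM = TM * sqrt(Ne) * 39.37
Step 1: sqrt(Ne) = sqrt(37) = 6.0828
Step 2: TM * sqrt(Ne) = 3.4 * 6.0828 = 20.6815
Step 3: TPM = 20.6815 * 39.37 = 814 twists/m

814 twists/m


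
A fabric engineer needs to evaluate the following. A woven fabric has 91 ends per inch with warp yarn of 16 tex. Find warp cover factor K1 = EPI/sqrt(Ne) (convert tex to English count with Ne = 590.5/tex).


Formula: K1 = EPI / sqrt(Ne), with Ne = 590.5 / tex_warp
Step 1: Ne = 590.5 / 16 = 36.906
Step 2: sqrt(Ne) = sqrt(36.906) = 6.075
Step 3: K1 = 91 / 6.075 = 15.0

15.0


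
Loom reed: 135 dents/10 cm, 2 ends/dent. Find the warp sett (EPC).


Formula: EPC = (dents per 10 cm * ends per dent) / 10
Step 1: Total ends per 10 cm = 135 * 2 = 270
Step 2: EPC = 270 / 10 = 27.0 ends/cm

27.0 ends/cm


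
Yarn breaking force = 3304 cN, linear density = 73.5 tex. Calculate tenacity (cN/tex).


Formula: Tenacity = Breaking force / Linear density
Tenacity = 3304 cN / 73.5 tex
Tenacity = 44.95 cN/tex

44.95 cN/tex


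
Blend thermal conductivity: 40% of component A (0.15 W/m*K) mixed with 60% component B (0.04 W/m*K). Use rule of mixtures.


Formula: Blend property = (fraction_A * property_A) + (fraction_B * property_B)
Step 1: Contribution A = 40/100 * 0.15 W/m*K = 0.06 W/m*K
Step 2: Contribution B = 60/100 * 0.04 W/m*K = 0.024 W/m*K
Step 3: Blend thermal conductivity = 0.06 + 0.024 = 0.084 W/m*K

0.084 W/m*K


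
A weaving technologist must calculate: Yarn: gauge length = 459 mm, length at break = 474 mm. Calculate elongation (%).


Formula: Elongation (%) = ((L_break - L0) / L0) * 100
Step 1: Extension = 474 - 459 = 15 mm
Step 2: Elongation = (15 / 459) * 100
Step 3: Elongation = 0.03268 * 100 = 3.268% ≈ 3.3%

3.3%


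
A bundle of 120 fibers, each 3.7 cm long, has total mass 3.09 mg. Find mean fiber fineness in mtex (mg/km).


Formula: fineness (mtex) = mass (mg) / total length (km) = (mass_mg / total_length_m) * 1000
Step 1: Convert fiber length: 3.7 cm = 0.037 m
Step 2: Total fiber length = 120 * 0.037 = 4.44 m
Step 3: Linear density = 3.09 mg / 4.44 m = 0.6959 mg/m
Step 4: fineness = 0.6959 * 1000 = 695.9 mtex

695.9 mtex


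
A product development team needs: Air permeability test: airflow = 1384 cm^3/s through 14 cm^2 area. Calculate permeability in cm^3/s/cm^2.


Formula: Air Permeability = Airflow / Test Area
AP = 1384 cm^3/s / 14 cm^2
AP = 98.9 cm^3/s/cm^2

98.9 cm^3/s/cm^2


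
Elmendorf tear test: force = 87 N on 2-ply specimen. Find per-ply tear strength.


Formula: Per-ply strength = Total force / Number of plies
Per-ply = 87 N / 2
Per-ply = 43.5 N

43.5 N


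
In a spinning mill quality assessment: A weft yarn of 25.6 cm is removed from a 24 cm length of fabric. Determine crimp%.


Formula: Crimp% = ((L_yarn - L_fabric) / L_fabric) * 100
Step 1: Extension = 25.6 - 24 = 1.6 cm
Step 2: Crimp% = (1.6 / 24) * 100
Step 3: Crimp% = 0.066667 * 100 = 6.6667% ≈ 6.7%

6.7%


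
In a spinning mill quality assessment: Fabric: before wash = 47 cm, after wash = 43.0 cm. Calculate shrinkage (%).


Formula: Shrinkage% = ((L_before - L_after) / L_before) * 100
Step 1: Shrinkage = 47 - 43.0 = 4.0 cm
Step 2: Shrinkage% = (4.0 / 47) * 100
Step 3: Shrinkage% = 0.085106 * 100 = 8.5106% ≈ 8.5%

8.5%


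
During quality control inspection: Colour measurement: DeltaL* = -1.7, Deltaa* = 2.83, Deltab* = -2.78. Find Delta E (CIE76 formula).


Formula: Delta E = sqrt(dL*^2 + da*^2 + db*^2)
Step 1: dL*^2 = (-1.7)^2 = 2.89
Step 2: da*^2 = 2.83^2 = 8.0089
Step 3: db*^2 = (-2.78)^2 = 7.7284
Step 4: Sum = 2.89 + 8.0089 + 7.7284 = 18.6273
Step 5: Delta E = sqrt(18.6273) = 4.32

4.32 Delta E


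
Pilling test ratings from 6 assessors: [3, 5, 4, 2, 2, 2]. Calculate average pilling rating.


Formula: Mean = sum / count
Sum = 3 + 5 + 4 + 2 + 2 + 2 = 18
Mean = 18 / 6 = 3.0

3.0


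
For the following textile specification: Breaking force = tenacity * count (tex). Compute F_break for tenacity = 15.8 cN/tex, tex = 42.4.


Formula: Breaking force = Tenacity * Linear density
F = 15.8 cN/tex * 42.4 tex
F = 669.92 cN

669.92 cN


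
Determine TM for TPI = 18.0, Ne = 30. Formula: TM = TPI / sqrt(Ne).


Formula: TM = TPI / sqrt(Ne)
Step 1: sqrt(Ne) = sqrt(30) = 5.4772
Step 2: TM = 18.0 / 5.4772 = 3.29

3.29 TM


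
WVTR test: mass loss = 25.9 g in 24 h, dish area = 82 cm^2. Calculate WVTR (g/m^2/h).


Formula: WVTR = mass_loss / (area * time)
Step 1: Convert area: 82 cm^2 = 0.0082 m^2
Step 2: WVTR = 25.9 g / (0.0082 m^2 * 24 h)
Step 3: WVTR = 25.9 / 0.1968 = 131.6 g/m^2/h

131.6 g/m^2/h


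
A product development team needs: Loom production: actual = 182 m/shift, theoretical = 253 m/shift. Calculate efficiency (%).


Formula: Efficiency% = (Actual output / Theoretical output) * 100
Efficiency% = (182 / 253) * 100
Efficiency% = 0.719368 * 100 = 71.9368% ≈ 71.9%

71.9%


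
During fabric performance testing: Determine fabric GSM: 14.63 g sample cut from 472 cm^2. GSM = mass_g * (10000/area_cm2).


Formula: GSM = mass_g / area_m2
Step 1: Convert area: 472 cm^2 = 472 / 10000 = 0.0472 m^2
Step 2: GSM = 14.63 g / 0.0472 m^2 = 310.0 g/m^2

310.0 g/m^2


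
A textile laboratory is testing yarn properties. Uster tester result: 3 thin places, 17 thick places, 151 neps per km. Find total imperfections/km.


Formula: Total = thin places + thick places + neps
Total = 3 + 17 + 151
Total = 171 imperfections/km

171 imperfections/km


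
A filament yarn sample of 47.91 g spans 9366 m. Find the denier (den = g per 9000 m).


Formula: den = (mass_g / length_m) * 9000
Substituting: den = (47.91 / 9366) * 9000
Intermediate: 47.91 / 9366 = 0.00511531 g/m
den = 0.00511531 * 9000 = 46.0 denier

46.0 denier


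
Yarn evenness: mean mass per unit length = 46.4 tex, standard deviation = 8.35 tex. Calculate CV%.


Formula: CV% = (standard deviation / mean) * 100
Step 1: Ratio = 8.35 / 46.4 = 0.179957
Step 2: CV% = 0.179957 * 100 = 17.9957% ≈ 18.0%

18.0%


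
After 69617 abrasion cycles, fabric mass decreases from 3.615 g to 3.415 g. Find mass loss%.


Formula: Mass loss% = ((m_before - m_after) / m_before) * 100
Step 1: Mass loss = 3.615 - 3.415 = 0.2 g
Step 2: Ratio = 0.2 / 3.615 = 0.055325
Step 3: Mass loss% = 0.055325 * 100 = 5.5325% ≈ 5.53%

5.53%


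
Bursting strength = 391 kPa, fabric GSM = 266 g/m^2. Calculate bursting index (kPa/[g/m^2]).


Formula: Bursting Index = Bursting Strength / Fabric GSM
BI = 391 kPa / 266 g/m^2
BI = 1.470 kPa/(g/m^2)

1.470 kPa/(g/m^2)


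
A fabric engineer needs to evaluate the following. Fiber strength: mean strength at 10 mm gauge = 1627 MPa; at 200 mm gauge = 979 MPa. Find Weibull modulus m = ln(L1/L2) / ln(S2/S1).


Formula: m = ln(L1/L2) / ln(S2/S1)
Step 1: ln(L1/L2) = ln(10/200) = -2.99573
Step 2: S2/S1 = 979/1627 = 0.60172
Step 3: ln(S2/S1) = ln(0.60172) = -0.50796
Step 4: m = -2.99573 / -0.50796 = 5.90

5.90 (Weibull m)


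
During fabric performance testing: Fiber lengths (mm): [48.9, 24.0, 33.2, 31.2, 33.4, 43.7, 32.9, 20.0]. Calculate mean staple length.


Formula: Mean = sum of lengths / count
Sum = 48.9 + 24.0 + 33.2 + 31.2 + 33.4 + 43.7 + 32.9 + 20.0
Sum = 267.3 mm
Mean = 267.3 / 8 = 33.41 mm

33.41 mm


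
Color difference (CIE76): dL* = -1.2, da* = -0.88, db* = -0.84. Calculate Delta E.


Formula: Delta E = sqrt(dL*^2 + da*^2 + db*^2)
Step 1: dL*^2 = (-1.2)^2 = 1.44
Step 2: da*^2 = (-0.88)^2 = 0.7744
Step 3: db*^2 = (-0.84)^2 = 0.7056
Step 4: Sum = 1.44 + 0.7744 + 0.7056 = 2.92
Step 5: Delta E = sqrt(2.92) = 1.71

1.71 Delta E


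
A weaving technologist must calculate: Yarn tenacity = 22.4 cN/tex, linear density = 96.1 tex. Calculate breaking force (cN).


Formula: Breaking force = Tenacity * Linear density
F = 22.4 cN/tex * 96.1 tex
F = 2152.64 cN

2152.64 cN


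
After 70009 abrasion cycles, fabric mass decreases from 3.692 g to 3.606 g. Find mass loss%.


Formula: Mass loss% = ((m_before - m_after) / m_before) * 100
Step 1: Mass loss = 3.692 - 3.606 = 0.086 g
Step 2: Ratio = 0.086 / 3.692 = 0.0232936
Step 3: Mass loss% = 0.0232936 * 100 = 2.32936% ≈ 2.33%

2.33%
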